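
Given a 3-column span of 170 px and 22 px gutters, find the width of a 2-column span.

170 − 2·22 = 126; ÷3 gives c = 42 px.
Span of 2: 2·42 + 1·22 = 84 + 22 = 106 px.

106 px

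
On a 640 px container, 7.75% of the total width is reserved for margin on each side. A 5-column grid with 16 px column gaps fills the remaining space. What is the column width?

Margins: 7.75% × 640 = 49.6 px each, so content = 640 − 99.2 = 540.8 px.
540.8 − 4·16 = 476.8; ÷5 gives c = 95.36 px.

95.36 px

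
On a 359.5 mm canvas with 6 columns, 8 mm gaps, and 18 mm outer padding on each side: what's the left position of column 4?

Subtract both margins: 359.5 − 2·18 = 323.5 mm.
6 columns + 5 gaps: 6c + 5·8 = 323.5.
6c = 323.5 − 40 = 283.5, so c = 47.25 mm.
Each column+gutter stride is 55.25 mm; 3 of them past the 18 mm margin is 18 + 165.75 = 183.75 mm.

183.75 mm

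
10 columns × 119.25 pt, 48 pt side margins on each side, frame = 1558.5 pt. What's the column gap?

30 pt

Subtract both margins: 1558.5 − 2·48 = 1462.5 pt.
10·119.25 + 9g = 1462.5 → 9g = 270 → g = 30 pt.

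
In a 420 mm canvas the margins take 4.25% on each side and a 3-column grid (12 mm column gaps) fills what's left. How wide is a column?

120.1 mm

420 × (1 − 2·4.25%) = 420 × 91.5% = 384.3 mm for the columns.
Subtracting 2 column gaps of 12 leaves 360.3 for 3 columns, so c = 120.1 mm.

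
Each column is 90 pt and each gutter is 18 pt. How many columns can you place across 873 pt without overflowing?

8 columns: 8·90 + 7·18 = 846 pt ≤ 873.
9 columns: 954 pt > 873. So 8.

8 columns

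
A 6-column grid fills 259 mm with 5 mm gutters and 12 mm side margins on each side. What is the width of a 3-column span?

Inside the margins: 259 − 24 = 235 mm.
6c + 5·5 = 235 → 6c = 210 → c = 35 mm.
Span of 3: 3·35 + 2·5 = 105 + 10 = 115 mm.

115 mm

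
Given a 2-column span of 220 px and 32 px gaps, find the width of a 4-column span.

2 columns + 1 gap: 2c + 1·32 = 220.
2c = 220 − 32 = 188, so c = 94 px.
4-column span = 4·94 + 3·32 = 472 px.

472 px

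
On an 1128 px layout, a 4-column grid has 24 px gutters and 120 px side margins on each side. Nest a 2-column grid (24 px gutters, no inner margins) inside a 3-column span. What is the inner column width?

Inside the margins: 1128 − 240 = 888 px.
4 columns + 3 gutters: 4c + 3·24 = 888.
4c = 888 − 72 = 816, so c = 204 px.
Span of 3: 3·204 + 2·24 = 612 + 48 = 660 px.
2 columns + 1 gutter: 2d + 1·24 = 660.
2d = 660 − 24 = 636, so d = 318 px.

318 px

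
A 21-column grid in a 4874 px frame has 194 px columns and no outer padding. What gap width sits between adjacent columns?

40 px

Columns use 4074 px, leaving 800 px across 20 gaps = 40 px each.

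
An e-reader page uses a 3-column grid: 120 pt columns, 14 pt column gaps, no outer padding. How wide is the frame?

388 pt

Summing: 360 + 28 = 388 pt.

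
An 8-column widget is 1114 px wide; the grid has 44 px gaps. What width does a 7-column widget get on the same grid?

8c + 7·44 = 1114 → 8c = 806 → c = 100.75 px.
7-column span = 7·100.75 + 6·44 = 969.25 px.

969.25 px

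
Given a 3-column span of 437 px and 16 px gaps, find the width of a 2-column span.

286 px

3 columns + 2 gaps: 3c + 2·16 = 437.
3c = 437 − 32 = 405, so c = 135 px.
2 columns plus 1 gap: 270 + 16 = 286 px.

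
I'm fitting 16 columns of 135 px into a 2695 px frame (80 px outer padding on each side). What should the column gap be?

25 px

Take off 160 px of margins, leaving 2535 px.
16 columns take 16·135 = 2160 px; remaining 375 splits into 15 column gaps.
g = 375 / 15 = 25 px.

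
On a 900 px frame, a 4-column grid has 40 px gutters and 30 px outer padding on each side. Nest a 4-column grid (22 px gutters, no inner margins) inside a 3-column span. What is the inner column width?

138.5 px

Inside the margins: 900 − 60 = 840 px.
840 − 3·40 = 720; ÷4 gives c = 180 px.
3-column span = 3·180 + 2·40 = 620 px.
620 − 3·22 = 554; ÷4 gives d = 138.5 px.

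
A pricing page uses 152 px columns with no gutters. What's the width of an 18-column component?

With no gutters, 18 columns span 18·152 = 2736 px.

2736 px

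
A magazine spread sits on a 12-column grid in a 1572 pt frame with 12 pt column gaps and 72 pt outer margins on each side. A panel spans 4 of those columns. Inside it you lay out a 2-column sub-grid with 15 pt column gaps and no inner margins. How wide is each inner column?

Outer content = 1572 − 2·72 = 1428 pt.
12 columns + 11 column gaps: 12c + 11·12 = 1428.
12c = 1428 − 132 = 1296, so c = 108 pt.
Span of 4: 4·108 + 3·12 = 432 + 36 = 468 pt.
2d + 1·15 = 468 → 2d = 453 → d = 226.5 pt.

226.5 pt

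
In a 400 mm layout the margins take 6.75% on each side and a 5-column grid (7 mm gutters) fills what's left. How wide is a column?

63.6 mm

400 × (1 − 2·6.75%) = 400 × 86.5% = 346 mm for the columns.
5c + 4·7 = 346 → 5c = 318 → c = 63.6 mm.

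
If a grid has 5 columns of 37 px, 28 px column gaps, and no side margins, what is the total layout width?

Total width: 5·37 + 4·28 = 297 px.

297 px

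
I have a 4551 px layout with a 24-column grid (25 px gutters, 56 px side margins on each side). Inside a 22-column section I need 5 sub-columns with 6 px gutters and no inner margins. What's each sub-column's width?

Outer content = 4551 − 2·56 = 4439 px.
Subtracting 23 gutters of 25 leaves 3864 for 24 columns, so c = 161 px.
Span of 22: 22·161 + 21·25 = 3542 + 525 = 4067 px.
5d + 4·6 = 4067 → 5d = 4043 → d = 808.6 px.

808.6 px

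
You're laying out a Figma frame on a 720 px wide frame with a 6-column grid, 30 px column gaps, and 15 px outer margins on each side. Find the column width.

Content width = 720 − 2·15 = 690 px.
690 − 5·30 = 540; ÷6 gives c = 90 px.

90 px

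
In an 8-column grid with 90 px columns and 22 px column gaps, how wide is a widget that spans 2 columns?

202 px

Span of 2: 2·90 + 1·22 = 180 + 22 = 202 px.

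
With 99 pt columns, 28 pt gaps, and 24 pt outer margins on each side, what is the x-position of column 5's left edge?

Before column 5: the margin + 4 columns + 4 gaps.
Offset = 24 + 4·(99 + 28) = 24 + 508 = 532 pt.

532 pt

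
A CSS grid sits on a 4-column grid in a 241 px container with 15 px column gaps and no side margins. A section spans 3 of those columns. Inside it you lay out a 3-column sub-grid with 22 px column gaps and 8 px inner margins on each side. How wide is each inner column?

4c + 3·15 = 241 → 4c = 196 → c = 49 px.
Span of 3: 3·49 + 2·15 = 147 + 30 = 177 px.
Inner content = 177 − 2·8 = 161 px.
161 − 2·22 = 117; ÷3 gives d = 39 px.

39 px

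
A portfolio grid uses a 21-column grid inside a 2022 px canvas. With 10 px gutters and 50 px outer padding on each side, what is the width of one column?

82 px

Content width = 2022 − 2·50 = 1922 px.
Subtracting 20 gutters of 10 leaves 1722 for 21 columns, so c = 82 px.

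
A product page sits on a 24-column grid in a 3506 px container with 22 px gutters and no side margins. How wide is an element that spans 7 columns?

1007 px

3506 − 23·22 = 3000; ÷24 gives c = 125 px.
7 columns plus 6 gutters: 875 + 132 = 1007 px.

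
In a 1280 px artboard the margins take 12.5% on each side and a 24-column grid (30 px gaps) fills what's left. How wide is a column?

Margins: 12.5% × 1280 = 160 px each, so content = 1280 − 320 = 960 px.
Subtracting 23 gaps of 30 leaves 270 for 24 columns, so c = 11.25 px.

11.25 px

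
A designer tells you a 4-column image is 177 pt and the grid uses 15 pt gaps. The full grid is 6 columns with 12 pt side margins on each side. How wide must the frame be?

Subtracting 3 gaps of 15 leaves 132 for 4 columns, so c = 33 pt.
Adding margins, columns and gutters: 24 + 198 + 75 = 297 pt.

297 pt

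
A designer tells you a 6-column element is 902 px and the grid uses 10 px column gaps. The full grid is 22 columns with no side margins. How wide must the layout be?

902 − 5·10 = 852; ÷6 gives c = 142 px.
Layout = 22·142 + 21·10 = 3124 + 210 = 3334 px.

3334 px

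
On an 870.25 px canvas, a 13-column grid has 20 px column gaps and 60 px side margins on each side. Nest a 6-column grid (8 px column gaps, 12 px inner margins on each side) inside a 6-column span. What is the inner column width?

Inside the margins: 870.25 − 120 = 750.25 px.
13c + 12·20 = 750.25 → 13c = 510.25 → c = 39.25 px.
6 columns plus 5 column gaps: 235.5 + 100 = 335.5 px.
Inner content = 335.5 − 2·12 = 311.5 px.
311.5 − 5·8 = 271.5; ÷6 gives d = 45.25 px.

45.25 px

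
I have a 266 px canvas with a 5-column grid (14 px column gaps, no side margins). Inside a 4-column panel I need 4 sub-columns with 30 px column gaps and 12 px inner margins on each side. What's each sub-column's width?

5c + 4·14 = 266 → 5c = 210 → c = 42 px.
4 columns plus 3 column gaps: 168 + 42 = 210 px.
Inner content = 210 − 2·12 = 186 px.
Subtracting 3 column gaps of 30 leaves 96 for 4 columns, so d = 24 px.

24 px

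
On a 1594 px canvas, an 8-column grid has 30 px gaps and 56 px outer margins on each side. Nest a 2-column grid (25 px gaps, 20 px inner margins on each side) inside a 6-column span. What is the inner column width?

519.5 px

Inside the margins: 1594 − 112 = 1482 px.
1482 − 7·30 = 1272; ÷8 gives c = 159 px.
6 columns plus 5 gaps: 954 + 150 = 1104 px.
Inner content = 1104 − 2·20 = 1064 px.
2d + 1·25 = 1064 → 2d = 1039 → d = 519.5 px.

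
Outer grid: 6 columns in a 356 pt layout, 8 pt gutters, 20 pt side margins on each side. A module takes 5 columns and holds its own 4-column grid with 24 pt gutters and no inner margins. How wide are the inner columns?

Inside the margins: 356 − 40 = 316 pt.
6 columns + 5 gutters: 6c + 5·8 = 316.
6c = 316 − 40 = 276, so c = 46 pt.
5 columns plus 4 gutters: 230 + 32 = 262 pt.
262 − 3·24 = 190; ÷4 gives d = 47.5 pt.

47.5 pt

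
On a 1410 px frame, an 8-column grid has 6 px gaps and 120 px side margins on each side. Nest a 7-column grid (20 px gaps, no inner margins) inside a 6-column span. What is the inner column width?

108 px

Inside the margins: 1410 − 240 = 1170 px.
1170 − 7·6 = 1128; ÷8 gives c = 141 px.
Span of 6: 6·141 + 5·6 = 846 + 30 = 876 px.
7d + 6·20 = 876 → 7d = 756 → d = 108 px.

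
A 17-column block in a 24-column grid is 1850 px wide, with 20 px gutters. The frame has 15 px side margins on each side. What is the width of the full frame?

Subtracting 16 gutters of 20 leaves 1530 for 17 columns, so c = 90 px.
Frame = 2·15 + 24·90 + 23·20 = 30 + 2160 + 460 = 2650 px.

2650 px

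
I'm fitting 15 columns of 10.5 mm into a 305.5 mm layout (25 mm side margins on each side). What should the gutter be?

7 mm

Subtract both margins: 305.5 − 2·25 = 255.5 mm.
15 columns take 15·10.5 = 157.5 mm; remaining 98 splits into 14 gutters.
g = 98 / 14 = 7 mm.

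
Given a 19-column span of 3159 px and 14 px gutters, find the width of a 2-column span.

320 px

3159 − 18·14 = 2907; ÷19 gives c = 153 px.
Span of 2: 2·153 + 1·14 = 306 + 14 = 320 px.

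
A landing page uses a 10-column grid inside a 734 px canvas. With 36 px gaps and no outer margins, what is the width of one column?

734 − 9·36 = 410; ÷10 gives c = 41 px.

41 px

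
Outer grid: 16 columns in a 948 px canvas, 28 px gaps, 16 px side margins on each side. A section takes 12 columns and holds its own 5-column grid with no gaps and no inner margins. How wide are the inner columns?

136 px

Inside the margins: 948 − 32 = 916 px.
Subtracting 15 gaps of 28 leaves 496 for 16 columns, so c = 31 px.
12 columns plus 11 gaps: 372 + 308 = 680 px.
680 / 5 = 136 px per column.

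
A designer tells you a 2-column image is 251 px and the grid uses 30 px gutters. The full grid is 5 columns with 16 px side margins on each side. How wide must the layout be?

704.5 px

251 − 1·30 = 221; ÷2 gives c = 110.5 px.
Layout = 2·16 + 5·110.5 + 4·30 = 32 + 552.5 + 120 = 704.5 px.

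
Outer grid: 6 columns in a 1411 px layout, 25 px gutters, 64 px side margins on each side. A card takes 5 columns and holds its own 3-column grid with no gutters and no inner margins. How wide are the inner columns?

Take off 128 px of margins, leaving 1283 px.
Subtracting 5 gutters of 25 leaves 1158 for 6 columns, so c = 193 px.
Span of 5: 5·193 + 4·25 = 965 + 100 = 1065 px.
With no gutters, each column is 1065/3 = 355 px.

355 px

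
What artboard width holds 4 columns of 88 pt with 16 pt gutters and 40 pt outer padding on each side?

480 pt

Artboard = 2·40 + 4·88 + 3·16 = 80 + 352 + 48 = 480 pt.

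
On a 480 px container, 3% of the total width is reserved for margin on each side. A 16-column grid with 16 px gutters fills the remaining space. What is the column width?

13.2 px

Each margin = 3% of 480 = 14.4 px; content = 480 − 2·14.4 = 451.2 px.
Subtracting 15 gutters of 16 leaves 211.2 for 16 columns, so c = 13.2 px.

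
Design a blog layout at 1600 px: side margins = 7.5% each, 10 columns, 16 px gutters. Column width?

121.6 px

1600 × (1 − 2·7.5%) = 1600 × 85% = 1360 px for the columns.
10 columns + 9 gutters: 10c + 9·16 = 1360.
10c = 1360 − 144 = 1216, so c = 121.6 px.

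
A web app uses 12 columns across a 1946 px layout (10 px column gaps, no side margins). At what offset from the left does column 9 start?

Subtracting 11 column gaps of 10 leaves 1836 for 12 columns, so c = 153 px.
Before column 9: 8 columns + 8 column gaps.
Offset = 8·(153 + 10) = 8·163 = 1304 px.

1304 px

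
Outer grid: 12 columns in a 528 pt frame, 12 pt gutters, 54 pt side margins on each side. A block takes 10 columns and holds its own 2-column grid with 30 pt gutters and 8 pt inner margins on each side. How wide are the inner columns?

151 pt

Take off 108 pt of margins, leaving 420 pt.
420 − 11·12 = 288; ÷12 gives c = 24 pt.
10 columns plus 9 gutters: 240 + 108 = 348 pt.
Inner content = 348 − 2·8 = 332 pt.
2 columns + 1 gutter: 2d + 1·30 = 332.
2d = 332 − 30 = 302, so d = 151 pt.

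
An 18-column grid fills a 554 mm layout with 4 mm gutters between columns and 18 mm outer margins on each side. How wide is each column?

25 mm

Subtract both margins: 554 − 2·18 = 518 mm.
18 columns + 17 gutters: 18c + 17·4 = 518.
18c = 518 − 68 = 450, so c = 25 mm.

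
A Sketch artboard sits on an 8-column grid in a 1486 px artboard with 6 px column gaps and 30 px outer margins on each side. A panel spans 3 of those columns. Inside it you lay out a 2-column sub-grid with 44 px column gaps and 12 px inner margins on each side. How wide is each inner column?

231.5 px

Inside the margins: 1486 − 60 = 1426 px.
Subtracting 7 column gaps of 6 leaves 1384 for 8 columns, so c = 173 px.
Span of 3: 3·173 + 2·6 = 519 + 12 = 531 px.
Inner content = 531 − 2·12 = 507 px.
Subtracting 1 column gap of 44 leaves 463 for 2 columns, so d = 231.5 px.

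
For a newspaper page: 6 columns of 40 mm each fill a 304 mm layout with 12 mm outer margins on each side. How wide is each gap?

Inside the margins: 304 − 24 = 280 mm.
6·40 + 5g = 280 → 5g = 40 → g = 8 mm.

8 mm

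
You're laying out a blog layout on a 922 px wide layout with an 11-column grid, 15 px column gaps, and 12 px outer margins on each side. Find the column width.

Inside the margins: 922 − 24 = 898 px.
898 − 10·15 = 748; ÷11 gives c = 68 px.

68 px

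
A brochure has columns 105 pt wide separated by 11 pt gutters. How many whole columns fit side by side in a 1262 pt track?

10 columns: 10·105 + 9·11 = 1149 pt ≤ 1262.
11 columns: 1265 pt > 1262. So 10.

10 columns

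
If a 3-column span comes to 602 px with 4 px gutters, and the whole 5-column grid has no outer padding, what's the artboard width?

602 − 2·4 = 594; ÷3 gives c = 198 px.
Total width: 5·198 + 4·4 = 1006 px.

1006 px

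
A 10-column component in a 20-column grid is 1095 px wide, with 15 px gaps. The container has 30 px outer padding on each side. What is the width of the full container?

1095 − 9·15 = 960; ÷10 gives c = 96 px.
Total width: 2·30 + 20·96 + 19·15 = 2265 px.

2265 px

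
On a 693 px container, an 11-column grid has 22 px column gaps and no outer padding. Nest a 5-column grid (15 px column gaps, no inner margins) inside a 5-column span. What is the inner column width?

11c + 10·22 = 693 → 11c = 473 → c = 43 px.
5 columns plus 4 column gaps: 215 + 88 = 303 px.
303 − 4·15 = 243; ÷5 gives d = 48.6 px.

48.6 px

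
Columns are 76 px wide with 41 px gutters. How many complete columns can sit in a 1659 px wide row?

14 columns

14 columns: 14·76 + 13·41 = 1597 px ≤ 1659.
15 columns: 1714 px > 1659. So 14.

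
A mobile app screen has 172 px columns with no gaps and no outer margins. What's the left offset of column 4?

516 px

Each column+gutter stride is 172 px; with no margin, 3 of them is 516 px.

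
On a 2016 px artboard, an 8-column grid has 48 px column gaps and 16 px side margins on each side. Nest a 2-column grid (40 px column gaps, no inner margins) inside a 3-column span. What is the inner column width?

Outer content = 2016 − 2·16 = 1984 px.
8 columns + 7 column gaps: 8c + 7·48 = 1984.
8c = 1984 − 336 = 1648, so c = 206 px.
3-column span = 3·206 + 2·48 = 714 px.
714 − 1·40 = 674; ÷2 gives d = 337 px.

337 px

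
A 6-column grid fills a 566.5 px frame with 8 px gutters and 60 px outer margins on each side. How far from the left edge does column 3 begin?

Take off 120 px of margins, leaving 446.5 px.
6 columns + 5 gutters: 6c + 5·8 = 446.5.
6c = 446.5 − 40 = 406.5, so c = 67.75 px.
Before column 3: the margin + 2 columns + 2 gutters.
Offset = 60 + 2·(67.75 + 8) = 60 + 151.5 = 211.5 px.

211.5 px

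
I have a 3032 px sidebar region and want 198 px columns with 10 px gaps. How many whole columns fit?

14 columns

k columns need k·198 + (k−1)·10 = k·208 − 10.
k·208 − 10 ≤ 3032 → k ≤ 3042 / 208 ≈ 14.62, so k = 14.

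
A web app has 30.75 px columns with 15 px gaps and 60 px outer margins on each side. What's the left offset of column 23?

Column 23 starts at margin + 22·(column + gutter) = 60 + 22·45.75 = 1066.5 px.

1066.5 px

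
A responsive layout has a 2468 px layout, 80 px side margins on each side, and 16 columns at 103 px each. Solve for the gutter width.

Inside the margins: 2468 − 160 = 2308 px.
Columns use 1648 px, leaving 660 px across 15 gutters = 44 px each.

44 px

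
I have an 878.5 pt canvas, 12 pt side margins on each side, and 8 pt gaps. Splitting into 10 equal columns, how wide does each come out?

Take off 24 pt of margins, leaving 854.5 pt.
Subtracting 9 gaps of 8 leaves 782.5 for 10 columns, so c = 78.25 pt.

78.25 pt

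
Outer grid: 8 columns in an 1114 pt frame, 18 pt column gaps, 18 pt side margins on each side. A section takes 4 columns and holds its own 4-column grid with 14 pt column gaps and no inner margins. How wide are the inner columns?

122 pt

Outer content = 1114 − 2·18 = 1078 pt.
8 columns + 7 column gaps: 8c + 7·18 = 1078.
8c = 1078 − 126 = 952, so c = 119 pt.
4-column span = 4·119 + 3·18 = 530 pt.
4d + 3·14 = 530 → 4d = 488 → d = 122 pt.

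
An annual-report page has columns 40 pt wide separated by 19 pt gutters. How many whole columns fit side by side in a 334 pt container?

k columns need k·40 + (k−1)·19 = k·59 − 19.
k·59 − 19 ≤ 334 → k ≤ 353 / 59 ≈ 5.98, so k = 5.

5 columns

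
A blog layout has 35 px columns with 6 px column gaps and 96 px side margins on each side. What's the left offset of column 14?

629 px

Column 14 starts at margin + 13·(column + gutter) = 96 + 13·41 = 629 px.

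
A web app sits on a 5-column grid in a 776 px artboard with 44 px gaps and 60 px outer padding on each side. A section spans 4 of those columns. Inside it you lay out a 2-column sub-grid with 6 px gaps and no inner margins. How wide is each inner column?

255 px

Take off 120 px of margins, leaving 656 px.
656 − 4·44 = 480; ÷5 gives c = 96 px.
4 columns plus 3 gaps: 384 + 132 = 516 px.
516 − 1·6 = 510; ÷2 gives d = 255 px.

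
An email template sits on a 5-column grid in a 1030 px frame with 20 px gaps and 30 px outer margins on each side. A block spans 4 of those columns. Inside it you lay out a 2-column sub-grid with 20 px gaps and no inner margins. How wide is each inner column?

Take off 60 px of margins, leaving 970 px.
5c + 4·20 = 970 → 5c = 890 → c = 178 px.
4 columns plus 3 gaps: 712 + 60 = 772 px.
772 − 1·20 = 752; ÷2 gives d = 376 px.

376 px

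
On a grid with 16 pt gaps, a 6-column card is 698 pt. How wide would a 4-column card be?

460 pt

Subtracting 5 gaps of 16 leaves 618 for 6 columns, so c = 103 pt.
Span of 4: 4·103 + 3·16 = 412 + 48 = 460 pt.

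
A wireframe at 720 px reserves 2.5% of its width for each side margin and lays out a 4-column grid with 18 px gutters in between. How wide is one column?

157.5 px

Each margin = 2.5% of 720 = 18 px; content = 720 − 2·18 = 684 px.
684 − 3·18 = 630; ÷4 gives c = 157.5 px.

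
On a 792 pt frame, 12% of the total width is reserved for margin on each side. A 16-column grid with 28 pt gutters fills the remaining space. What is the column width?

792 × (1 − 2·12%) = 792 × 76% = 601.92 pt for the columns.
16c + 15·28 = 601.92 → 16c = 181.92 → c = 11.37 pt.

11.37 pt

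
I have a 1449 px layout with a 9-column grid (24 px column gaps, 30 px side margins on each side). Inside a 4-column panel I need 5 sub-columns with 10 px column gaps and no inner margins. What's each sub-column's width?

Subtract both margins: 1449 − 2·30 = 1389 px.
Subtracting 8 column gaps of 24 leaves 1197 for 9 columns, so c = 133 px.
4 columns plus 3 column gaps: 532 + 72 = 604 px.
5 columns + 4 column gaps: 5d + 4·10 = 604.
5d = 604 − 40 = 564, so d = 112.8 px.

112.8 px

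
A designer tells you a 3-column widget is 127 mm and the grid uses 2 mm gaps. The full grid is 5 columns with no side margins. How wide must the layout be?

213 mm

127 − 2·2 = 123; ÷3 gives c = 41 mm.
Layout = 5·41 + 4·2 = 205 + 8 = 213 mm.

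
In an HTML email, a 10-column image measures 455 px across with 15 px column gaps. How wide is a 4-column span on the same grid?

173 px

455 − 9·15 = 320; ÷10 gives c = 32 px.
4-column span = 4·32 + 3·15 = 173 px.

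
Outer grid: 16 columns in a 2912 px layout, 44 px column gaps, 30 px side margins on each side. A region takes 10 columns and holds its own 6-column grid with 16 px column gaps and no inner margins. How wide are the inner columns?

281 px

Inside the margins: 2912 − 60 = 2852 px.
16 columns + 15 column gaps: 16c + 15·44 = 2852.
16c = 2852 − 660 = 2192, so c = 137 px.
Span of 10: 10·137 + 9·44 = 1370 + 396 = 1766 px.
Subtracting 5 column gaps of 16 leaves 1686 for 6 columns, so d = 281 px.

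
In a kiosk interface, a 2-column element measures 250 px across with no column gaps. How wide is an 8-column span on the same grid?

1000 px

2c = 250 → c = 125 px.
8-column span = 8·125 = 1000 px.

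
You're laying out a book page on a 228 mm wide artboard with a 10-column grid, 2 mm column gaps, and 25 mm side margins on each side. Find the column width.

Take off 50 mm of margins, leaving 178 mm.
178 − 9·2 = 160; ÷10 gives c = 16 mm.

16 mm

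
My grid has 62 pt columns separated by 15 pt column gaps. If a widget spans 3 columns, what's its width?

216 pt

3-column span = 3·62 + 2·15 = 216 pt.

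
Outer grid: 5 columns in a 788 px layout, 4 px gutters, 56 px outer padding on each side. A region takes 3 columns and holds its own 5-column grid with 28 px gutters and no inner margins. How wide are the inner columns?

Subtract both margins: 788 − 2·56 = 676 px.
Subtracting 4 gutters of 4 leaves 660 for 5 columns, so c = 132 px.
3-column span = 3·132 + 2·4 = 404 px.
Subtracting 4 gutters of 28 leaves 292 for 5 columns, so d = 58.4 px.

58.4 px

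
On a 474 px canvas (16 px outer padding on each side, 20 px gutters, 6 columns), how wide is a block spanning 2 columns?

134 px

Inside the margins: 474 − 32 = 442 px.
442 − 5·20 = 342; ÷6 gives c = 57 px.
2-column span = 2·57 + 1·20 = 134 px.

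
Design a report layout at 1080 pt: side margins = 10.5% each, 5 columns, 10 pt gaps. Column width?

162.64 pt

1080 × (1 − 2·10.5%) = 1080 × 79% = 853.2 pt for the columns.
Subtracting 4 gaps of 10 leaves 813.2 for 5 columns, so c = 162.64 pt.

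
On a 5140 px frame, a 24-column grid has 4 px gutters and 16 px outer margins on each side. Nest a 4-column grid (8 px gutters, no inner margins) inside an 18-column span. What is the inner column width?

Outer content = 5140 − 2·16 = 5108 px.
24 columns + 23 gutters: 24c + 23·4 = 5108.
24c = 5108 − 92 = 5016, so c = 209 px.
18-column span = 18·209 + 17·4 = 3830 px.
3830 − 3·8 = 3806; ÷4 gives d = 951.5 px.

951.5 px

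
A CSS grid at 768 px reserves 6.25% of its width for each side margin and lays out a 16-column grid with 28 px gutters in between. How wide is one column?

15.75 px

Each margin = 6.25% of 768 = 48 px; content = 768 − 2·48 = 672 px.
16 columns + 15 gutters: 16c + 15·28 = 672.
16c = 672 − 420 = 252, so c = 15.75 px.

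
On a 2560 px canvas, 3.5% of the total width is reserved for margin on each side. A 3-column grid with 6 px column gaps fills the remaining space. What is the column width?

789.6 px

Margins: 3.5% × 2560 = 89.6 px each, so content = 2560 − 179.2 = 2380.8 px.
Subtracting 2 column gaps of 6 leaves 2368.8 for 3 columns, so c = 789.6 px.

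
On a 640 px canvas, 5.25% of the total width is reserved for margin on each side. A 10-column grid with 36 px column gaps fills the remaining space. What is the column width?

24.88 px

640 × (1 − 2·5.25%) = 640 × 89.5% = 572.8 px for the columns.
10c + 9·36 = 572.8 → 10c = 248.8 → c = 24.88 px.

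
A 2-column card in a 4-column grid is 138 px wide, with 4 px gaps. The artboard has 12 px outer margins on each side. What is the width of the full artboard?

2 columns + 1 gap: 2c + 1·4 = 138.
2c = 138 − 4 = 134, so c = 67 px.
Artboard = 2·12 + 4·67 + 3·4 = 24 + 268 + 12 = 304 px.

304 px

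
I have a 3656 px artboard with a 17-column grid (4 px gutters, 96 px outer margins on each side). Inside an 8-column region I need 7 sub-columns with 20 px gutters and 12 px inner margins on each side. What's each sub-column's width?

Subtract both margins: 3656 − 2·96 = 3464 px.
Subtracting 16 gutters of 4 leaves 3400 for 17 columns, so c = 200 px.
Span of 8: 8·200 + 7·4 = 1600 + 28 = 1628 px.
Inner content = 1628 − 2·12 = 1604 px.
7d + 6·20 = 1604 → 7d = 1484 → d = 212 px.

212 px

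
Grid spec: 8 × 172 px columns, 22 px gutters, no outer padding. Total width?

1530 px

Artboard = 8·172 + 7·22 = 1376 + 154 = 1530 px.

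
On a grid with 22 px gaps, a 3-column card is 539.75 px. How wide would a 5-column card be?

914.25 px

539.75 − 2·22 = 495.75; ÷3 gives c = 165.25 px.
5-column span = 5·165.25 + 4·22 = 914.25 px.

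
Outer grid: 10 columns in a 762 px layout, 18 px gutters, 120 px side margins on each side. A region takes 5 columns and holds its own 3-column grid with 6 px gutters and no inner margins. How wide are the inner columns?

Subtract both margins: 762 − 2·120 = 522 px.
Subtracting 9 gutters of 18 leaves 360 for 10 columns, so c = 36 px.
5-column span = 5·36 + 4·18 = 252 px.
3 columns + 2 gutters: 3d + 2·6 = 252.
3d = 252 − 12 = 240, so d = 80 px.

80 px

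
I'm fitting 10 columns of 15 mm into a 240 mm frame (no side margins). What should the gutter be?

10·15 + 9g = 240 → 9g = 90 → g = 10 mm.

10 mm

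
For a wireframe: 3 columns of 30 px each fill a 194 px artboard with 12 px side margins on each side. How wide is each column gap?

40 px

Content width = 194 − 2·12 = 170 px.
3 columns take 3·30 = 90 px; remaining 80 splits into 2 column gaps.
g = 80 / 2 = 40 px.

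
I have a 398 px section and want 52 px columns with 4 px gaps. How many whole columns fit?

7 columns

k columns need k·52 + (k−1)·4 = k·56 − 4.
k·56 − 4 ≤ 398 → k ≤ 402 / 56 ≈ 7.18, so k = 7.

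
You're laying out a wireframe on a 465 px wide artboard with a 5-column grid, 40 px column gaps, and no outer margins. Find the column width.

61 px

5c + 4·40 = 465 → 5c = 305 → c = 61 px.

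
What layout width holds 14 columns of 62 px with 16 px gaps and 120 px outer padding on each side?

Layout = 2·120 + 14·62 + 13·16 = 240 + 868 + 208 = 1316 px.

1316 px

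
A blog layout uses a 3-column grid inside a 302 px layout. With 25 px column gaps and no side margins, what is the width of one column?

Subtracting 2 column gaps of 25 leaves 252 for 3 columns, so c = 84 px.

84 px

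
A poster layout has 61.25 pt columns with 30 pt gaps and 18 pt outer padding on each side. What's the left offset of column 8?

Column 8 starts at margin + 7·(column + gutter) = 18 + 7·91.25 = 656.75 pt.

656.75 pt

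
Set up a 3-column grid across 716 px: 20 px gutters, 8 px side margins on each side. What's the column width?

Content width = 716 − 2·8 = 700 px.
700 − 2·20 = 660; ÷3 gives c = 220 px.

220 px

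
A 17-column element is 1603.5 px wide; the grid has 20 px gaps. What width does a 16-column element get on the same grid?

1603.5 − 16·20 = 1283.5; ÷17 gives c = 75.5 px.
16 columns plus 15 gaps: 1208 + 300 = 1508 px.

1508 px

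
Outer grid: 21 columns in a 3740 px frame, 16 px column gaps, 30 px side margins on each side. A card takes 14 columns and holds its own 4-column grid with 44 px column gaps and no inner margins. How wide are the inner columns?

Take off 60 px of margins, leaving 3680 px.
Subtracting 20 column gaps of 16 leaves 3360 for 21 columns, so c = 160 px.
Span of 14: 14·160 + 13·16 = 2240 + 208 = 2448 px.
4 columns + 3 column gaps: 4d + 3·44 = 2448.
4d = 2448 − 132 = 2316, so d = 579 px.

579 px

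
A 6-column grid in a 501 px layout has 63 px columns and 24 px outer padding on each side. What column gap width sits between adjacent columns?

Inside the margins: 501 − 48 = 453 px.
6 columns take 6·63 = 378 px; remaining 75 splits into 5 column gaps.
g = 75 / 5 = 15 px.

15 px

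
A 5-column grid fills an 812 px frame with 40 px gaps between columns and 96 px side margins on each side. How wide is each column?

92 px

Subtract both margins: 812 − 2·96 = 620 px.
5 columns + 4 gaps: 5c + 4·40 = 620.
5c = 620 − 160 = 460, so c = 92 px.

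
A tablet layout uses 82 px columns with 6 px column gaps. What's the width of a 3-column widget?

3 columns plus 2 column gaps: 246 + 12 = 258 px.

258 px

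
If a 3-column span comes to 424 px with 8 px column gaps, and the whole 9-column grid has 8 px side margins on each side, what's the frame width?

Subtracting 2 column gaps of 8 leaves 408 for 3 columns, so c = 136 px.
Adding margins, columns and gutters: 16 + 1224 + 64 = 1304 px.

1304 px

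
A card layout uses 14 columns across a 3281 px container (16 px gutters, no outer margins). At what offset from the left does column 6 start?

Subtracting 13 gutters of 16 leaves 3073 for 14 columns, so c = 219.5 px.
Before column 6: 5 columns + 5 gutters.
Offset = 5·(219.5 + 16) = 5·235.5 = 1177.5 px.

1177.5 px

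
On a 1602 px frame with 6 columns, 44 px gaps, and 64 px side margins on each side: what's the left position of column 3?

570 px

Subtract both margins: 1602 − 2·64 = 1474 px.
6c + 5·44 = 1474 → 6c = 1254 → c = 209 px.
Before column 3: the margin + 2 columns + 2 gaps.
Offset = 64 + 2·(209 + 44) = 64 + 506 = 570 px.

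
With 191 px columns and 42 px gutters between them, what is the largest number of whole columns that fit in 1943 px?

8 columns

Each extra column adds 191 + 42 = 233 px.
(1943 + 42) / 233 = 8.52, so 8 columns fit.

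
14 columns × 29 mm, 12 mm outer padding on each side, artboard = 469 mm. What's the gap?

3 mm

Content width = 469 − 2·12 = 445 mm.
14 columns take 14·29 = 406 mm; remaining 39 splits into 13 gaps.
g = 39 / 13 = 3 mm.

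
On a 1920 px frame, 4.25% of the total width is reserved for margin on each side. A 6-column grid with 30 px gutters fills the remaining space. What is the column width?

267.8 px

Margins: 4.25% × 1920 = 81.6 px each, so content = 1920 − 163.2 = 1756.8 px.
1756.8 − 5·30 = 1606.8; ÷6 gives c = 267.8 px.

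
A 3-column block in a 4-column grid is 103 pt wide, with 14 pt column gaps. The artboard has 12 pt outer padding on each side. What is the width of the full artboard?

166 pt

Subtracting 2 column gaps of 14 leaves 75 for 3 columns, so c = 25 pt.
Total width: 2·12 + 4·25 + 3·14 = 166 pt.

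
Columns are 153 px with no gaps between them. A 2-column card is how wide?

306 px

With no gaps, 2 columns span 2·153 = 306 px.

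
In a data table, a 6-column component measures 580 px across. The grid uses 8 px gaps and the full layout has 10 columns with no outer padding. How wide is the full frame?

6c + 5·8 = 580 → 6c = 540 → c = 90 px.
Frame = 10·90 + 9·8 = 900 + 72 = 972 px.

972 px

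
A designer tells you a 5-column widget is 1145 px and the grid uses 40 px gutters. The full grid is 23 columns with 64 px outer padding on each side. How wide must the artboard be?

1145 − 4·40 = 985; ÷5 gives c = 197 px.
Total width: 2·64 + 23·197 + 22·40 = 5539 px.

5539 px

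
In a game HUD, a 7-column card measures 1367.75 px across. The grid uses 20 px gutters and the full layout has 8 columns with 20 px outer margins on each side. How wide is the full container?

Subtracting 6 gutters of 20 leaves 1247.75 for 7 columns, so c = 178.25 px.
Container = 2·20 + 8·178.25 + 7·20 = 40 + 1426 + 140 = 1606 px.

1606 px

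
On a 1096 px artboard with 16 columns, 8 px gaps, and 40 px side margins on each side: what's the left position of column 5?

Inside the margins: 1096 − 80 = 1016 px.
1016 − 15·8 = 896; ÷16 gives c = 56 px.
Column 5 starts at margin + 4·(column + gutter) = 40 + 4·64 = 296 px.

296 px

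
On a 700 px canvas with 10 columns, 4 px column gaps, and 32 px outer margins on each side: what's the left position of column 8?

480 px

Content = 700 − 2·32 = 636 px.
636 − 9·4 = 600; ÷10 gives c = 60 px.
Each column+gutter stride is 64 px; 7 of them past the 32 px margin is 32 + 448 = 480 px.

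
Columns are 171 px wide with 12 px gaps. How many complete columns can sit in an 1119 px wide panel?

6 columns

Each extra column adds 171 + 12 = 183 px.
(1119 + 12) / 183 = 6.18, so 6 columns fit.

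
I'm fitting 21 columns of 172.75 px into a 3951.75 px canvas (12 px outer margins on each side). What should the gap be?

Subtract both margins: 3951.75 − 2·12 = 3927.75 px.
Columns use 3627.75 px, leaving 300 px across 20 gaps = 15 px each.

15 px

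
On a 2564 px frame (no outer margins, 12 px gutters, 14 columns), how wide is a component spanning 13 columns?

2380 px

14 columns + 13 gutters: 14c + 13·12 = 2564.
14c = 2564 − 156 = 2408, so c = 172 px.
13-column span = 13·172 + 12·12 = 2380 px.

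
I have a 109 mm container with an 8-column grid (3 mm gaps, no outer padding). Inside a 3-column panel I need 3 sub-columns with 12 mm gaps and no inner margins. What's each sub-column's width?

109 − 7·3 = 88; ÷8 gives c = 11 mm.
3 columns plus 2 gaps: 33 + 6 = 39 mm.
39 − 2·12 = 15; ÷3 gives d = 5 mm.

5 mm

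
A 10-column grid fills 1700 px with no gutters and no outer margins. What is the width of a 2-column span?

With no gutters, each column is 1700/10 = 170 px.
2-column span = 2·170 = 340 px.

340 px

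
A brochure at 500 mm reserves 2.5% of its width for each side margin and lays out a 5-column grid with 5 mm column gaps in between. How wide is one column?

91 mm

500 × (1 − 2·2.5%) = 500 × 95% = 475 mm for the columns.
475 − 4·5 = 455; ÷5 gives c = 91 mm.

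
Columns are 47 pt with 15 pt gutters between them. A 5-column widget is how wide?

295 pt

5-column span = 5·47 + 4·15 = 295 pt.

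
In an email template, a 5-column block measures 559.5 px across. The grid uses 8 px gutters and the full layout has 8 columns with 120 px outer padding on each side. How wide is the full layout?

559.5 − 4·8 = 527.5; ÷5 gives c = 105.5 px.
Layout = 2·120 + 8·105.5 + 7·8 = 240 + 844 + 56 = 1140 px.

1140 px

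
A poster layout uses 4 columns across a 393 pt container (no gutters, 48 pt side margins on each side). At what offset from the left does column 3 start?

Inside the margins: 393 − 96 = 297 pt.
4c = 297 → c = 74.25 pt.
Each column+gutter stride is 74.25 pt; 2 of them past the 48 pt margin is 48 + 148.5 = 196.5 pt.

196.5 pt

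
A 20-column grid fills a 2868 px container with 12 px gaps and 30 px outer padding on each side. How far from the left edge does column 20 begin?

2709 px

Inside the margins: 2868 − 60 = 2808 px.
20c + 19·12 = 2808 → 20c = 2580 → c = 129 px.
Each column+gutter stride is 141 px; 19 of them past the 30 px margin is 30 + 2679 = 2709 px.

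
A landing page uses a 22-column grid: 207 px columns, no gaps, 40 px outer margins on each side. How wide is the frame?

4634 px

Summing: 80 + 4554 = 4634 px.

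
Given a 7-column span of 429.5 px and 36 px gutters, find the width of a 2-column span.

97 px

429.5 − 6·36 = 213.5; ÷7 gives c = 30.5 px.
2 columns plus 1 gutter: 61 + 36 = 97 px.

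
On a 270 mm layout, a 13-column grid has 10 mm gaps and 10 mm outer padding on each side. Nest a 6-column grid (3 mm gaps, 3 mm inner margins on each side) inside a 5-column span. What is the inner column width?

11.5 mm

Subtract both margins: 270 − 2·10 = 250 mm.
250 − 12·10 = 130; ÷13 gives c = 10 mm.
Span of 5: 5·10 + 4·10 = 50 + 40 = 90 mm.
Inner content = 90 − 2·3 = 84 mm.
84 − 5·3 = 69; ÷6 gives d = 11.5 mm.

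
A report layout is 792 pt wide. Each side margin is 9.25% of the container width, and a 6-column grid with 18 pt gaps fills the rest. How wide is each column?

792 × (1 − 2·9.25%) = 792 × 81.5% = 645.48 pt for the columns.
6 columns + 5 gaps: 6c + 5·18 = 645.48.
6c = 645.48 − 90 = 555.48, so c = 92.58 pt.

92.58 pt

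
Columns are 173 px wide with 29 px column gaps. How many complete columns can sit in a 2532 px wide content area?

k columns need k·173 + (k−1)·29 = k·202 − 29.
k·202 − 29 ≤ 2532 → k ≤ 2561 / 202 ≈ 12.68, so k = 12.

12 columns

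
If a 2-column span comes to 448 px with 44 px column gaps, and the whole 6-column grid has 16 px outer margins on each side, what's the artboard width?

2c + 1·44 = 448 → 2c = 404 → c = 202 px.
Artboard = 2·16 + 6·202 + 5·44 = 32 + 1212 + 220 = 1464 px.

1464 px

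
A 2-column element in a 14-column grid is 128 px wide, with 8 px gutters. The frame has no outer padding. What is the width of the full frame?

2c + 1·8 = 128 → 2c = 120 → c = 60 px.
Summing: 840 + 104 = 944 px.

944 px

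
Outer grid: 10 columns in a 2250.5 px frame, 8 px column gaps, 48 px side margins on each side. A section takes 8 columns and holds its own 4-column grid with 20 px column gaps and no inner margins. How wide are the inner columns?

415.5 px

Take off 96 px of margins, leaving 2154.5 px.
Subtracting 9 column gaps of 8 leaves 2082.5 for 10 columns, so c = 208.25 px.
Span of 8: 8·208.25 + 7·8 = 1666 + 56 = 1722 px.
Subtracting 3 column gaps of 20 leaves 1662 for 4 columns, so d = 415.5 px.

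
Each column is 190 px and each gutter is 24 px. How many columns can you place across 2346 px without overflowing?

Each extra column adds 190 + 24 = 214 px.
(2346 + 24) / 214 = 11.07, so 11 columns fit.

11 columns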